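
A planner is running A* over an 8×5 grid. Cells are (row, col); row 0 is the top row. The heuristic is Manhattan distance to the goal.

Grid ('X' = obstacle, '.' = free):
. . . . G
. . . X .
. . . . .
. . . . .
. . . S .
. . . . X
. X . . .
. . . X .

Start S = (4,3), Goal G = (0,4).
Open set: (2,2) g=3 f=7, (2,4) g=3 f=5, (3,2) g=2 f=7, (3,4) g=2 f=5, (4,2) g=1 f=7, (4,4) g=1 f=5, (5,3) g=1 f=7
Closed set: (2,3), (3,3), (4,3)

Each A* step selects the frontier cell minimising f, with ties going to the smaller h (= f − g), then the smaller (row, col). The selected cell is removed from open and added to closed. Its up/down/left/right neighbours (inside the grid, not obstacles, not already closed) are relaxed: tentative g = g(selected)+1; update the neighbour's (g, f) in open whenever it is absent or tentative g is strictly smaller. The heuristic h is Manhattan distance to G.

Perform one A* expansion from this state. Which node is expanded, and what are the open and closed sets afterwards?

expanded=(2,4); open=[(1,4) g=4 f=5, (2,2) g=3 f=7, (3,2) g=2 f=7, (3,4) g=2 f=5, (4,2) g=1 f=7, (4,4) g=1 f=5, (5,3) g=1 f=7]; closed=[(2,3), (2,4), (3,3), (4,3)]

step 1: expand (2,4) (f=5, h=2) → closed; open now [(1,4) g=4 f=5, (2,2) g=3 f=7, (3,2) g=2 f=7, (3,4) g=2 f=5, (4,2) g=1 f=7, (4,4) g=1 f=5, (5,3) g=1 f=7]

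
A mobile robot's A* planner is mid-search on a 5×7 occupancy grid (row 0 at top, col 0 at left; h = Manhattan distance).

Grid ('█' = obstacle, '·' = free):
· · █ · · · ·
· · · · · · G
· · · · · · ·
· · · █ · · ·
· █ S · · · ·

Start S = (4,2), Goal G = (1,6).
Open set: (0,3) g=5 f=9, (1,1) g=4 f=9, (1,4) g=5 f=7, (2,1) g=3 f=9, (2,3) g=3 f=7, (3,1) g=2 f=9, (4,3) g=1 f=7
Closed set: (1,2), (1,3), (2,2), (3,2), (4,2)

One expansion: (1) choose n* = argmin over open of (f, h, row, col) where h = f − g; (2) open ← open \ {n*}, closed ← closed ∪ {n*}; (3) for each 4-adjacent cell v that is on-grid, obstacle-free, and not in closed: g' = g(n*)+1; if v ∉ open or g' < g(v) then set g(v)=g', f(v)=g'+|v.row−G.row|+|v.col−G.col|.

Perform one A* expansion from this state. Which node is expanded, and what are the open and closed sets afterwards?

expanded=(1,4); open=[(0,3) g=5 f=9, (0,4) g=6 f=9, (1,1) g=4 f=9, (1,5) g=6 f=7, (2,1) g=3 f=9, (2,3) g=3 f=7, (2,4) g=6 f=9, (3,1) g=2 f=9, (4,3) g=1 f=7]; closed=[(1,2), (1,3), (1,4), (2,2), (3,2), (4,2)]

step 1: expand (1,4) (f=7, h=2) → closed; open now [(0,3) g=5 f=9, (0,4) g=6 f=9, (1,1) g=4 f=9, (1,5) g=6 f=7, (2,1) g=3 f=9, (2,3) g=3 f=7, (2,4) g=6 f=9, (3,1) g=2 f=9, (4,3) g=1 f=7]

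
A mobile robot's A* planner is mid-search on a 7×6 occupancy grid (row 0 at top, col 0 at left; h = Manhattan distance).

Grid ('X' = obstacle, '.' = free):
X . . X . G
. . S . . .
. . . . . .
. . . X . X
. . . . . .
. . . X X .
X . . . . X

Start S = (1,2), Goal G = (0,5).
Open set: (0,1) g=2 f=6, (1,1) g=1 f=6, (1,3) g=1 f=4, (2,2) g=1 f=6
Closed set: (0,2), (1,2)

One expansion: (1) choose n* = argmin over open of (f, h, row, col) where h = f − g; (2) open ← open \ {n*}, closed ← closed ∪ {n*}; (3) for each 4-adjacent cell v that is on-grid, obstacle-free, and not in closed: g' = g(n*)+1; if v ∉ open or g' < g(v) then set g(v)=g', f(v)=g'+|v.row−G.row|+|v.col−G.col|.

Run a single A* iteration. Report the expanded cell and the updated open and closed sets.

step 1: expand (1,3) (f=4, h=3) → closed; open now [(0,1) g=2 f=6, (1,1) g=1 f=6, (1,4) g=2 f=4, (2,2) g=1 f=6, (2,3) g=2 f=6]

expanded=(1,3); open=[(0,1) g=2 f=6, (1,1) g=1 f=6, (1,4) g=2 f=4, (2,2) g=1 f=6, (2,3) g=2 f=6]; closed=[(0,2), (1,2), (1,3)]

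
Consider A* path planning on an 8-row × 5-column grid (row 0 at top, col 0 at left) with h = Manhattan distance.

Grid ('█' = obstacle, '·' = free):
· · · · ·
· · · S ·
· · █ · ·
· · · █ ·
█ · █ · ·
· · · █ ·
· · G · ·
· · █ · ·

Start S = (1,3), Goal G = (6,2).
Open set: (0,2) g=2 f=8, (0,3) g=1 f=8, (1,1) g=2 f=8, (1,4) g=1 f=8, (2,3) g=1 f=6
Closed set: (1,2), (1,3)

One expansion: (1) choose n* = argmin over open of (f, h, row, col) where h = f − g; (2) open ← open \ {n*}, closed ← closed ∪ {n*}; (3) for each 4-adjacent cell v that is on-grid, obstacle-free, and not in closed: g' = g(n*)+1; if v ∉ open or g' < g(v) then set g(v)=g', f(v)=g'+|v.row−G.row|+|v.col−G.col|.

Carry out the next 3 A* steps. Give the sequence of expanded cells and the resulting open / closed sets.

step 1: expand (2,3) (f=6, h=5) → closed; open now [(0,2) g=2 f=8, (0,3) g=1 f=8, (1,1) g=2 f=8, (1,4) g=1 f=8, (2,4) g=2 f=8]
step 2: expand (0,2) (f=8, h=6) → closed; open now [(0,1) g=3 f=10, (0,3) g=1 f=8, (1,1) g=2 f=8, (1,4) g=1 f=8, (2,4) g=2 f=8]
step 3: expand (1,1) (f=8, h=6) → closed; open now [(0,1) g=3 f=10, (0,3) g=1 f=8, (1,0) g=3 f=10, (1,4) g=1 f=8, (2,1) g=3 f=8, (2,4) g=2 f=8]

order=[(2,3) → (0,2) → (1,1)]; open=[(0,1) g=3 f=10, (0,3) g=1 f=8, (1,0) g=3 f=10, (1,4) g=1 f=8, (2,1) g=3 f=8, (2,4) g=2 f=8]; closed=[(0,2), (1,1), (1,2), (1,3), (2,3)]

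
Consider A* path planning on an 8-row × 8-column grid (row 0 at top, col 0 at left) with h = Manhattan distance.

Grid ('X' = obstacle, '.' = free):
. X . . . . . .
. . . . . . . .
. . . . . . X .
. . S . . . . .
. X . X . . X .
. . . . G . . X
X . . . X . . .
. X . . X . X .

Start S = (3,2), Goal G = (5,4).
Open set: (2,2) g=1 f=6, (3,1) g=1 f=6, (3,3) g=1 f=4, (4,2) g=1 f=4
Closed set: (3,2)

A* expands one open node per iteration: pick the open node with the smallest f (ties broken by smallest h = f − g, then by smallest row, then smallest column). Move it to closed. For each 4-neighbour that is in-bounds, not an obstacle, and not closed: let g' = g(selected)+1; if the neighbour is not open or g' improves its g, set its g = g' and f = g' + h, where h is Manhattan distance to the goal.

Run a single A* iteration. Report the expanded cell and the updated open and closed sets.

expanded=(3,3); open=[(2,2) g=1 f=6, (2,3) g=2 f=6, (3,1) g=1 f=6, (3,4) g=2 f=4, (4,2) g=1 f=4]; closed=[(3,2), (3,3)]

step 1: expand (3,3) (f=4, h=3) → closed; open now [(2,2) g=1 f=6, (2,3) g=2 f=6, (3,1) g=1 f=6, (3,4) g=2 f=4, (4,2) g=1 f=4]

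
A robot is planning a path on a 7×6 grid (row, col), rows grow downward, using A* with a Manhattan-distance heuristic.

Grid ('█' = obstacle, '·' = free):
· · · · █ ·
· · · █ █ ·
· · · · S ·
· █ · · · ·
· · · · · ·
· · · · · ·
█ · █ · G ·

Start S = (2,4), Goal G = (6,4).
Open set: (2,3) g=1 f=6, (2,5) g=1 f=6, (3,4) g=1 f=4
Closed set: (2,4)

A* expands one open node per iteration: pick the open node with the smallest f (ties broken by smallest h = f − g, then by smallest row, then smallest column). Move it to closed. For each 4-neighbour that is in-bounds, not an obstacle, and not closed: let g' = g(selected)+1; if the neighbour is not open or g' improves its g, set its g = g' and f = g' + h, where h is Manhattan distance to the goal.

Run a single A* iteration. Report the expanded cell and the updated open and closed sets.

expanded=(3,4); open=[(2,3) g=1 f=6, (2,5) g=1 f=6, (3,3) g=2 f=6, (3,5) g=2 f=6, (4,4) g=2 f=4]; closed=[(2,4), (3,4)]

step 1: expand (3,4) (f=4, h=3) → closed; open now [(2,3) g=1 f=6, (2,5) g=1 f=6, (3,3) g=2 f=6, (3,5) g=2 f=6, (4,4) g=2 f=4]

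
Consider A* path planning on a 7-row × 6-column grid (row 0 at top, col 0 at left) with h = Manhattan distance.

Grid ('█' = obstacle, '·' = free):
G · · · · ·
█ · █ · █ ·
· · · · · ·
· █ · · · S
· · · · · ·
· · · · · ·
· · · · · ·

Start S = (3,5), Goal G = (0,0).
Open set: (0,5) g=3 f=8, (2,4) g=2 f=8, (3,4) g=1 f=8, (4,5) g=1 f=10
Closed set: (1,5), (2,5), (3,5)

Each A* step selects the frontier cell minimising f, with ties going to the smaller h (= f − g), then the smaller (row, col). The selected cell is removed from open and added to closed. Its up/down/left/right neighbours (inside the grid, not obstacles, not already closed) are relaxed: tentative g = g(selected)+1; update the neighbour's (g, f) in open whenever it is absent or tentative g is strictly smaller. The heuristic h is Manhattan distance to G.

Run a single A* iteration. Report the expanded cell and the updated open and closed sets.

step 1: expand (0,5) (f=8, h=5) → closed; open now [(0,4) g=4 f=8, (2,4) g=2 f=8, (3,4) g=1 f=8, (4,5) g=1 f=10]

expanded=(0,5); open=[(0,4) g=4 f=8, (2,4) g=2 f=8, (3,4) g=1 f=8, (4,5) g=1 f=10]; closed=[(0,5), (1,5), (2,5), (3,5)]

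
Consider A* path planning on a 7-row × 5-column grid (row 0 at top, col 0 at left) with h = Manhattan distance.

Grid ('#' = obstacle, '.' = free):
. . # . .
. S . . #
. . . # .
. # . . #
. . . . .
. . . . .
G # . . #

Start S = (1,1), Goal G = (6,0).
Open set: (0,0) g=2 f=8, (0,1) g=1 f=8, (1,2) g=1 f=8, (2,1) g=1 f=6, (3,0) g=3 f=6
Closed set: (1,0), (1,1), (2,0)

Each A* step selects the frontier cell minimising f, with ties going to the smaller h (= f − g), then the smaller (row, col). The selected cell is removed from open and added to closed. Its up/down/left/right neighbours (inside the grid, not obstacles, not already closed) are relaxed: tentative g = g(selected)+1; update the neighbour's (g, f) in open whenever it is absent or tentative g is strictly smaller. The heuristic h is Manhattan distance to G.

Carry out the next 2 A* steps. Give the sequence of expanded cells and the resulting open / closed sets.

order=[(3,0) → (4,0)]; open=[(0,0) g=2 f=8, (0,1) g=1 f=8, (1,2) g=1 f=8, (2,1) g=1 f=6, (4,1) g=5 f=8, (5,0) g=5 f=6]; closed=[(1,0), (1,1), (2,0), (3,0), (4,0)]

step 1: expand (3,0) (f=6, h=3) → closed; open now [(0,0) g=2 f=8, (0,1) g=1 f=8, (1,2) g=1 f=8, (2,1) g=1 f=6, (4,0) g=4 f=6]
step 2: expand (4,0) (f=6, h=2) → closed; open now [(0,0) g=2 f=8, (0,1) g=1 f=8, (1,2) g=1 f=8, (2,1) g=1 f=6, (4,1) g=5 f=8, (5,0) g=5 f=6]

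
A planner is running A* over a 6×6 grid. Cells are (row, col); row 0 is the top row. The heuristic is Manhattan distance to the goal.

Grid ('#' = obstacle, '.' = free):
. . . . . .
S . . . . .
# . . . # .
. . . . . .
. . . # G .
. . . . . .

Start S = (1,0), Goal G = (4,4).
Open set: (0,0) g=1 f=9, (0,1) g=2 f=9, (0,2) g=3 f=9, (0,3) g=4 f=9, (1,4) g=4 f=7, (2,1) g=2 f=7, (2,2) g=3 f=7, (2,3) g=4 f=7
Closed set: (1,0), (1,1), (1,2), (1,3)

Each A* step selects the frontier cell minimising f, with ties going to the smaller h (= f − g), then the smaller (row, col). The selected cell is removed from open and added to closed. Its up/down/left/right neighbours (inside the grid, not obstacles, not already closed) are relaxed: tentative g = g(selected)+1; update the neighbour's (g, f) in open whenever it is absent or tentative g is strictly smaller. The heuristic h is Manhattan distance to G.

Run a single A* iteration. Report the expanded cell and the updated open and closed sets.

step 1: expand (1,4) (f=7, h=3) → closed; open now [(0,0) g=1 f=9, (0,1) g=2 f=9, (0,2) g=3 f=9, (0,3) g=4 f=9, (0,4) g=5 f=9, (1,5) g=5 f=9, (2,1) g=2 f=7, (2,2) g=3 f=7, (2,3) g=4 f=7]

expanded=(1,4); open=[(0,0) g=1 f=9, (0,1) g=2 f=9, (0,2) g=3 f=9, (0,3) g=4 f=9, (0,4) g=5 f=9, (1,5) g=5 f=9, (2,1) g=2 f=7, (2,2) g=3 f=7, (2,3) g=4 f=7]; closed=[(1,0), (1,1), (1,2), (1,3), (1,4)]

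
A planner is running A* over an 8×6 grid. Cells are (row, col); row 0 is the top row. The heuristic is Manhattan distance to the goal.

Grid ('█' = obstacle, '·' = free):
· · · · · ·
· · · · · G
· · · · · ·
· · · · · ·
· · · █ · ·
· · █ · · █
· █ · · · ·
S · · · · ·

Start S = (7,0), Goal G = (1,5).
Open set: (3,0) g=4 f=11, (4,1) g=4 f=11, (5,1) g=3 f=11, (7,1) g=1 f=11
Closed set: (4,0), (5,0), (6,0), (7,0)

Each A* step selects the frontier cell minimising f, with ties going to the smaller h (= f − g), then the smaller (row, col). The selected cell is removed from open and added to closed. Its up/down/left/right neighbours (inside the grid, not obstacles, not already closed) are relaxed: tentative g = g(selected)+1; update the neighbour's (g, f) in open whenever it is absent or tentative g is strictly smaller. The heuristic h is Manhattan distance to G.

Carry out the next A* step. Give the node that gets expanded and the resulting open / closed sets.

step 1: expand (3,0) (f=11, h=7) → closed; open now [(2,0) g=5 f=11, (3,1) g=5 f=11, (4,1) g=4 f=11, (5,1) g=3 f=11, (7,1) g=1 f=11]

expanded=(3,0); open=[(2,0) g=5 f=11, (3,1) g=5 f=11, (4,1) g=4 f=11, (5,1) g=3 f=11, (7,1) g=1 f=11]; closed=[(3,0), (4,0), (5,0), (6,0), (7,0)]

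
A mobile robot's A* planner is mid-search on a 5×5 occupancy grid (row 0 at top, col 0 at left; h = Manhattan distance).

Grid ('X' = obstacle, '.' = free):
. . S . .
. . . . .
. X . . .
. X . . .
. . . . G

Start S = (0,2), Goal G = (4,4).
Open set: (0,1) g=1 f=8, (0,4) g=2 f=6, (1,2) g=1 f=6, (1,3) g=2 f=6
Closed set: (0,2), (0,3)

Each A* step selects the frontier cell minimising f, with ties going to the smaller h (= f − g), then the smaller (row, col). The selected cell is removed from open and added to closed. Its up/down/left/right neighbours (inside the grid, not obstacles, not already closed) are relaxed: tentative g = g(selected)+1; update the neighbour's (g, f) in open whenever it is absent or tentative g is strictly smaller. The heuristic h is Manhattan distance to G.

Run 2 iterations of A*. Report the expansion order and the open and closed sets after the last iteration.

step 1: expand (0,4) (f=6, h=4) → closed; open now [(0,1) g=1 f=8, (1,2) g=1 f=6, (1,3) g=2 f=6, (1,4) g=3 f=6]
step 2: expand (1,4) (f=6, h=3) → closed; open now [(0,1) g=1 f=8, (1,2) g=1 f=6, (1,3) g=2 f=6, (2,4) g=4 f=6]

order=[(0,4) → (1,4)]; open=[(0,1) g=1 f=8, (1,2) g=1 f=6, (1,3) g=2 f=6, (2,4) g=4 f=6]; closed=[(0,2), (0,3), (0,4), (1,4)]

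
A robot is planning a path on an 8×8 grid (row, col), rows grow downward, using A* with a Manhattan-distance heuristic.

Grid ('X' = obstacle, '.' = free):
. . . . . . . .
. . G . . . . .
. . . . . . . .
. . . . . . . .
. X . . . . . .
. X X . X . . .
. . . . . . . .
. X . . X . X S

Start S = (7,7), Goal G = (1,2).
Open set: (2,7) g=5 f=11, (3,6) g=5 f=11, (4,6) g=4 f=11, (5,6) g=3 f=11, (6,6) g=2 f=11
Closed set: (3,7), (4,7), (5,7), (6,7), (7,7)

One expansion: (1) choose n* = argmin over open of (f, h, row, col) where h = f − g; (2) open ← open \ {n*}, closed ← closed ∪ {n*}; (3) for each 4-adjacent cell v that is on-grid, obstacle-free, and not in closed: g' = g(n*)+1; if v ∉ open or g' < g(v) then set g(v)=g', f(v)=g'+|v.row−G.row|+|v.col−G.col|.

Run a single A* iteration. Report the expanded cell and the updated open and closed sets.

step 1: expand (2,7) (f=11, h=6) → closed; open now [(1,7) g=6 f=11, (2,6) g=6 f=11, (3,6) g=5 f=11, (4,6) g=4 f=11, (5,6) g=3 f=11, (6,6) g=2 f=11]

expanded=(2,7); open=[(1,7) g=6 f=11, (2,6) g=6 f=11, (3,6) g=5 f=11, (4,6) g=4 f=11, (5,6) g=3 f=11, (6,6) g=2 f=11]; closed=[(2,7), (3,7), (4,7), (5,7), (6,7), (7,7)]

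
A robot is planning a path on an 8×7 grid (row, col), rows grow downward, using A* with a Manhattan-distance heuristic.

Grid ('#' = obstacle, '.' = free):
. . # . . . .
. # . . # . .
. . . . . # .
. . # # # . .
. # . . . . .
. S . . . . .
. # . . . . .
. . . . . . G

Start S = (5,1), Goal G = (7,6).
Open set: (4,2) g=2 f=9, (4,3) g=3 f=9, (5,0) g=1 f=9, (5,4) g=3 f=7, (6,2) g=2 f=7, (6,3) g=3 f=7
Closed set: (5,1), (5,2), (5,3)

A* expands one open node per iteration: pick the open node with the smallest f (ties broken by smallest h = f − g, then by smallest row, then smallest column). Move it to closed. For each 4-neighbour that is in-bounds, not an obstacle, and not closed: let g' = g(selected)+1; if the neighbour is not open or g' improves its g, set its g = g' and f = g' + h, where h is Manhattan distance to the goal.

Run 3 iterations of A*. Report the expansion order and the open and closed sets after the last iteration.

step 1: expand (5,4) (f=7, h=4) → closed; open now [(4,2) g=2 f=9, (4,3) g=3 f=9, (4,4) g=4 f=9, (5,0) g=1 f=9, (5,5) g=4 f=7, (6,2) g=2 f=7, (6,3) g=3 f=7, (6,4) g=4 f=7]
step 2: expand (5,5) (f=7, h=3) → closed; open now [(4,2) g=2 f=9, (4,3) g=3 f=9, (4,4) g=4 f=9, (4,5) g=5 f=9, (5,0) g=1 f=9, (5,6) g=5 f=7, (6,2) g=2 f=7, (6,3) g=3 f=7, (6,4) g=4 f=7, (6,5) g=5 f=7]
step 3: expand (5,6) (f=7, h=2) → closed; open now [(4,2) g=2 f=9, (4,3) g=3 f=9, (4,4) g=4 f=9, (4,5) g=5 f=9, (4,6) g=6 f=9, (5,0) g=1 f=9, (6,2) g=2 f=7, (6,3) g=3 f=7, (6,4) g=4 f=7, (6,5) g=5 f=7, (6,6) g=6 f=7]

order=[(5,4) → (5,5) → (5,6)]; open=[(4,2) g=2 f=9, (4,3) g=3 f=9, (4,4) g=4 f=9, (4,5) g=5 f=9, (4,6) g=6 f=9, (5,0) g=1 f=9, (6,2) g=2 f=7, (6,3) g=3 f=7, (6,4) g=4 f=7, (6,5) g=5 f=7, (6,6) g=6 f=7]; closed=[(5,1), (5,2), (5,3), (5,4), (5,5), (5,6)]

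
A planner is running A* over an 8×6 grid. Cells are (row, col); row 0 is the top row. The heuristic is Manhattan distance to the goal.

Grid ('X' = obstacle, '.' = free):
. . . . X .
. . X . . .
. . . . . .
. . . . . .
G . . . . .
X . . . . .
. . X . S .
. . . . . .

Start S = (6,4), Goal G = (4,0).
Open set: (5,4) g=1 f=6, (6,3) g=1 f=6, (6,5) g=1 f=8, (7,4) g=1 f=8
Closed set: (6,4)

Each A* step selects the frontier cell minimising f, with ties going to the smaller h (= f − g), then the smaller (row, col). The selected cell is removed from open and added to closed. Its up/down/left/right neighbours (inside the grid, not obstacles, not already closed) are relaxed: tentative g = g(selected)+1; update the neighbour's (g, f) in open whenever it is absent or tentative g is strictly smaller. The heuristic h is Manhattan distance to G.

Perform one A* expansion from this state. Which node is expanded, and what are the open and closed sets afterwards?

expanded=(5,4); open=[(4,4) g=2 f=6, (5,3) g=2 f=6, (5,5) g=2 f=8, (6,3) g=1 f=6, (6,5) g=1 f=8, (7,4) g=1 f=8]; closed=[(5,4), (6,4)]

step 1: expand (5,4) (f=6, h=5) → closed; open now [(4,4) g=2 f=6, (5,3) g=2 f=6, (5,5) g=2 f=8, (6,3) g=1 f=6, (6,5) g=1 f=8, (7,4) g=1 f=8]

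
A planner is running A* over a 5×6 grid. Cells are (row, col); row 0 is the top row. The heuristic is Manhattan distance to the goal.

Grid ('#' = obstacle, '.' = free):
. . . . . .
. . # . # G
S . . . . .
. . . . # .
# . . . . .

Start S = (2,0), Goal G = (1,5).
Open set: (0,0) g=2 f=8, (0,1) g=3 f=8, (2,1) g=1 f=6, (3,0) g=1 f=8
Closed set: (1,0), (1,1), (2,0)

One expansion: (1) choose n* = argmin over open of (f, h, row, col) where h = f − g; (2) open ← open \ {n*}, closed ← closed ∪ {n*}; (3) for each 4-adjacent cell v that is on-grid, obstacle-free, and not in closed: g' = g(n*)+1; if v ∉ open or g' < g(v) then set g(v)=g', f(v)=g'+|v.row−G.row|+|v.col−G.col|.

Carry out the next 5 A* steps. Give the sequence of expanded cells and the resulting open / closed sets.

order=[(2,1) → (2,2) → (2,3) → (1,3) → (2,4)]; open=[(0,0) g=2 f=8, (0,1) g=3 f=8, (0,3) g=5 f=8, (2,5) g=5 f=6, (3,0) g=1 f=8, (3,1) g=2 f=8, (3,2) g=3 f=8, (3,3) g=4 f=8]; closed=[(1,0), (1,1), (1,3), (2,0), (2,1), (2,2), (2,3), (2,4)]

step 1: expand (2,1) (f=6, h=5) → closed; open now [(0,0) g=2 f=8, (0,1) g=3 f=8, (2,2) g=2 f=6, (3,0) g=1 f=8, (3,1) g=2 f=8]
step 2: expand (2,2) (f=6, h=4) → closed; open now [(0,0) g=2 f=8, (0,1) g=3 f=8, (2,3) g=3 f=6, (3,0) g=1 f=8, (3,1) g=2 f=8, (3,2) g=3 f=8]
step 3: expand (2,3) (f=6, h=3) → closed; open now [(0,0) g=2 f=8, (0,1) g=3 f=8, (1,3) g=4 f=6, (2,4) g=4 f=6, (3,0) g=1 f=8, (3,1) g=2 f=8, (3,2) g=3 f=8, (3,3) g=4 f=8]
step 4: expand (1,3) (f=6, h=2) → closed; open now [(0,0) g=2 f=8, (0,1) g=3 f=8, (0,3) g=5 f=8, (2,4) g=4 f=6, (3,0) g=1 f=8, (3,1) g=2 f=8, (3,2) g=3 f=8, (3,3) g=4 f=8]
step 5: expand (2,4) (f=6, h=2) → closed; open now [(0,0) g=2 f=8, (0,1) g=3 f=8, (0,3) g=5 f=8, (2,5) g=5 f=6, (3,0) g=1 f=8, (3,1) g=2 f=8, (3,2) g=3 f=8, (3,3) g=4 f=8]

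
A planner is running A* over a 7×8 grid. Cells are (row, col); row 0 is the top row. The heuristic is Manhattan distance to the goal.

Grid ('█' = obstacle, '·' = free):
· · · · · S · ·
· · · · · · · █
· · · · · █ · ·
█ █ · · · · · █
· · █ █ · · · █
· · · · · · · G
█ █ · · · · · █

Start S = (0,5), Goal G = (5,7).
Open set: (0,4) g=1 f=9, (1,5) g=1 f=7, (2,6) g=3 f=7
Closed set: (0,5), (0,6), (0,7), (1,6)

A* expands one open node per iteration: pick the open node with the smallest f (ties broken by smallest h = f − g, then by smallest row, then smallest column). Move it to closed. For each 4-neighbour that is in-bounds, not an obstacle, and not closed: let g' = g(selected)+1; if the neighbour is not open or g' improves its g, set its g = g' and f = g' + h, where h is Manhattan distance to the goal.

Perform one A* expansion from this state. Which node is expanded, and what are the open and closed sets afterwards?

step 1: expand (2,6) (f=7, h=4) → closed; open now [(0,4) g=1 f=9, (1,5) g=1 f=7, (2,7) g=4 f=7, (3,6) g=4 f=7]

expanded=(2,6); open=[(0,4) g=1 f=9, (1,5) g=1 f=7, (2,7) g=4 f=7, (3,6) g=4 f=7]; closed=[(0,5), (0,6), (0,7), (1,6), (2,6)]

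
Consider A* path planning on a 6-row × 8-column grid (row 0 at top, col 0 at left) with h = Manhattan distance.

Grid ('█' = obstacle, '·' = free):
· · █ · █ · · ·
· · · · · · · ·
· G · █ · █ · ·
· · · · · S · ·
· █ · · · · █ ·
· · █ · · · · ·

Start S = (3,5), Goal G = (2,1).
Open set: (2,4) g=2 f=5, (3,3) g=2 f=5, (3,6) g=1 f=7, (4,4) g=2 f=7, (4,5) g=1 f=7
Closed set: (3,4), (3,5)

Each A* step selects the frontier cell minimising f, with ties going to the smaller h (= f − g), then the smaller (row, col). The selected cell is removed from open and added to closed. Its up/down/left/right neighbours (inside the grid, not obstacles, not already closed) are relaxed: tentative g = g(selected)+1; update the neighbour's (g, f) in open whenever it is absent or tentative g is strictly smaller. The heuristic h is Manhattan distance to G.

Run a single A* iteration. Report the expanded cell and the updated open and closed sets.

step 1: expand (2,4) (f=5, h=3) → closed; open now [(1,4) g=3 f=7, (3,3) g=2 f=5, (3,6) g=1 f=7, (4,4) g=2 f=7, (4,5) g=1 f=7]

expanded=(2,4); open=[(1,4) g=3 f=7, (3,3) g=2 f=5, (3,6) g=1 f=7, (4,4) g=2 f=7, (4,5) g=1 f=7]; closed=[(2,4), (3,4), (3,5)]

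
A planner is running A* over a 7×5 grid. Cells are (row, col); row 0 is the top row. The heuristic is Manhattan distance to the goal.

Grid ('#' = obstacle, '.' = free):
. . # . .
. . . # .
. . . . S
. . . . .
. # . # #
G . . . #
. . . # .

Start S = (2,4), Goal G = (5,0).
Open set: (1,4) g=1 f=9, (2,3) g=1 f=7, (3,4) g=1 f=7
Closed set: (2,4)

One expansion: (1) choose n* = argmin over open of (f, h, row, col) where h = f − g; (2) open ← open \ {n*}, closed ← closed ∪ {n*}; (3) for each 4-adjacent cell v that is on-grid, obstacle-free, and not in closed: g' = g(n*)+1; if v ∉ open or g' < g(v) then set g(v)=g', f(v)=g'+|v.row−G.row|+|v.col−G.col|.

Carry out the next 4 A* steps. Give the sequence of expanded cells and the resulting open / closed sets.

step 1: expand (2,3) (f=7, h=6) → closed; open now [(1,4) g=1 f=9, (2,2) g=2 f=7, (3,3) g=2 f=7, (3,4) g=1 f=7]
step 2: expand (2,2) (f=7, h=5) → closed; open now [(1,2) g=3 f=9, (1,4) g=1 f=9, (2,1) g=3 f=7, (3,2) g=3 f=7, (3,3) g=2 f=7, (3,4) g=1 f=7]
step 3: expand (2,1) (f=7, h=4) → closed; open now [(1,1) g=4 f=9, (1,2) g=3 f=9, (1,4) g=1 f=9, (2,0) g=4 f=7, (3,1) g=4 f=7, (3,2) g=3 f=7, (3,3) g=2 f=7, (3,4) g=1 f=7]
step 4: expand (2,0) (f=7, h=3) → closed; open now [(1,0) g=5 f=9, (1,1) g=4 f=9, (1,2) g=3 f=9, (1,4) g=1 f=9, (3,0) g=5 f=7, (3,1) g=4 f=7, (3,2) g=3 f=7, (3,3) g=2 f=7, (3,4) g=1 f=7]

order=[(2,3) → (2,2) → (2,1) → (2,0)]; open=[(1,0) g=5 f=9, (1,1) g=4 f=9, (1,2) g=3 f=9, (1,4) g=1 f=9, (3,0) g=5 f=7, (3,1) g=4 f=7, (3,2) g=3 f=7, (3,3) g=2 f=7, (3,4) g=1 f=7]; closed=[(2,0), (2,1), (2,2), (2,3), (2,4)]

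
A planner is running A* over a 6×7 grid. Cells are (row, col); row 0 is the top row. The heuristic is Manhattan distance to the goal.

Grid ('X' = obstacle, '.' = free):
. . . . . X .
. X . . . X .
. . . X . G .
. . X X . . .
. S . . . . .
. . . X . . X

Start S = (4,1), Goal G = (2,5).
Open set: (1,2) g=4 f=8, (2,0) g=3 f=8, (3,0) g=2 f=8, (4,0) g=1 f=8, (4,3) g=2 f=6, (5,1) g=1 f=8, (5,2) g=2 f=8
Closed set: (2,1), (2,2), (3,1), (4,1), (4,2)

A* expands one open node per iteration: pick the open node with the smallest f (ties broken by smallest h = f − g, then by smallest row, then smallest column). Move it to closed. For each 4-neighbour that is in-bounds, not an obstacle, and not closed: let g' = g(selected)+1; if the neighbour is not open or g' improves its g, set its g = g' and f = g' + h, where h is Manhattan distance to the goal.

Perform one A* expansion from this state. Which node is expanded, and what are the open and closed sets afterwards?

step 1: expand (4,3) (f=6, h=4) → closed; open now [(1,2) g=4 f=8, (2,0) g=3 f=8, (3,0) g=2 f=8, (4,0) g=1 f=8, (4,4) g=3 f=6, (5,1) g=1 f=8, (5,2) g=2 f=8]

expanded=(4,3); open=[(1,2) g=4 f=8, (2,0) g=3 f=8, (3,0) g=2 f=8, (4,0) g=1 f=8, (4,4) g=3 f=6, (5,1) g=1 f=8, (5,2) g=2 f=8]; closed=[(2,1), (2,2), (3,1), (4,1), (4,2), (4,3)]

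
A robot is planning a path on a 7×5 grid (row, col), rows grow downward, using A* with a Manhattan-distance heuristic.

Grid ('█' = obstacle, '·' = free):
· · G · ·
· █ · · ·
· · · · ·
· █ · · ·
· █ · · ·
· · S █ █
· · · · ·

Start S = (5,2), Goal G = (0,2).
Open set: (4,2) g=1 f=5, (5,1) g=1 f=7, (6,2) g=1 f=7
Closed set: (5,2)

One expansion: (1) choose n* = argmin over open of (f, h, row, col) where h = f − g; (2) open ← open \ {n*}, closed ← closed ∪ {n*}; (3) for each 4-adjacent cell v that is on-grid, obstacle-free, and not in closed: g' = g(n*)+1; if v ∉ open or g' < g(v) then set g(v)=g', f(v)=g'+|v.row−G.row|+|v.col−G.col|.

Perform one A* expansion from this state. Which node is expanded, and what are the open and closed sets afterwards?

expanded=(4,2); open=[(3,2) g=2 f=5, (4,3) g=2 f=7, (5,1) g=1 f=7, (6,2) g=1 f=7]; closed=[(4,2), (5,2)]

step 1: expand (4,2) (f=5, h=4) → closed; open now [(3,2) g=2 f=5, (4,3) g=2 f=7, (5,1) g=1 f=7, (6,2) g=1 f=7]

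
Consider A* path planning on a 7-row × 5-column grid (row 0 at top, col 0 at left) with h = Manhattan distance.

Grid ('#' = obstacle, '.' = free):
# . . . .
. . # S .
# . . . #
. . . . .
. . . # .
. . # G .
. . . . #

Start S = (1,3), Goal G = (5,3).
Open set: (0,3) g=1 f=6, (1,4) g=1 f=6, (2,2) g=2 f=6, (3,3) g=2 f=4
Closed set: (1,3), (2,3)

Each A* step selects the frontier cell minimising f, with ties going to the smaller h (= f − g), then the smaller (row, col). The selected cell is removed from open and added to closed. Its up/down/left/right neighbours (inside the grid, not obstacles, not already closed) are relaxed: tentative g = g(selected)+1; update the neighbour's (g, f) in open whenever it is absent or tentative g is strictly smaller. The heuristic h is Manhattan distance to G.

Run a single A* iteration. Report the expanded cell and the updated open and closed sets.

step 1: expand (3,3) (f=4, h=2) → closed; open now [(0,3) g=1 f=6, (1,4) g=1 f=6, (2,2) g=2 f=6, (3,2) g=3 f=6, (3,4) g=3 f=6]

expanded=(3,3); open=[(0,3) g=1 f=6, (1,4) g=1 f=6, (2,2) g=2 f=6, (3,2) g=3 f=6, (3,4) g=3 f=6]; closed=[(1,3), (2,3), (3,3)]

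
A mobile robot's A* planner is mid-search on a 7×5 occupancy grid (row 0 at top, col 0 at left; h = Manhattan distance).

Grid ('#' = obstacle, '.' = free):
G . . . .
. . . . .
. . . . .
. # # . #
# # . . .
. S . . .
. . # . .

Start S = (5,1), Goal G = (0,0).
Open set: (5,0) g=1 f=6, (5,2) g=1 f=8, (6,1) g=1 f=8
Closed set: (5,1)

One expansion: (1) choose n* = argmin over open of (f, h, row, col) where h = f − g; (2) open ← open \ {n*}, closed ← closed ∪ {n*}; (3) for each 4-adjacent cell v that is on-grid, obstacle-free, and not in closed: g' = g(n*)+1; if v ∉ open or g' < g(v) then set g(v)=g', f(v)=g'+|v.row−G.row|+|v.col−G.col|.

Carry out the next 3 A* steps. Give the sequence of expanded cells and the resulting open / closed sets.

step 1: expand (5,0) (f=6, h=5) → closed; open now [(5,2) g=1 f=8, (6,0) g=2 f=8, (6,1) g=1 f=8]
step 2: expand (6,0) (f=8, h=6) → closed; open now [(5,2) g=1 f=8, (6,1) g=1 f=8]
step 3: expand (5,2) (f=8, h=7) → closed; open now [(4,2) g=2 f=8, (5,3) g=2 f=10, (6,1) g=1 f=8]

order=[(5,0) → (6,0) → (5,2)]; open=[(4,2) g=2 f=8, (5,3) g=2 f=10, (6,1) g=1 f=8]; closed=[(5,0), (5,1), (5,2), (6,0)]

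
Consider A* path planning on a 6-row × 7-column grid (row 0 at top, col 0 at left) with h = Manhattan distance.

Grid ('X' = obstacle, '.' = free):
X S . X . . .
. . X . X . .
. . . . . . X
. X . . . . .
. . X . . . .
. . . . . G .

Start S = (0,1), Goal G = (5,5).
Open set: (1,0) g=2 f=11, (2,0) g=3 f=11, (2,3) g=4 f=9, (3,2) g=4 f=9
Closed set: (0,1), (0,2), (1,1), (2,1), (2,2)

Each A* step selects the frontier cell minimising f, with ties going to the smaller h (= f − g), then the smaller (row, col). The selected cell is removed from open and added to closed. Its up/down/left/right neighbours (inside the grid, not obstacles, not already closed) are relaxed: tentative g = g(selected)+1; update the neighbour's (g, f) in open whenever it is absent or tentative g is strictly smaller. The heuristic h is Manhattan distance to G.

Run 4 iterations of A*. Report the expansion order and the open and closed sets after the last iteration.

order=[(2,3) → (2,4) → (2,5) → (3,5)]; open=[(1,0) g=2 f=11, (1,3) g=5 f=11, (1,5) g=7 f=11, (2,0) g=3 f=11, (3,2) g=4 f=9, (3,3) g=5 f=9, (3,4) g=6 f=9, (3,6) g=8 f=11, (4,5) g=8 f=9]; closed=[(0,1), (0,2), (1,1), (2,1), (2,2), (2,3), (2,4), (2,5), (3,5)]

step 1: expand (2,3) (f=9, h=5) → closed; open now [(1,0) g=2 f=11, (1,3) g=5 f=11, (2,0) g=3 f=11, (2,4) g=5 f=9, (3,2) g=4 f=9, (3,3) g=5 f=9]
step 2: expand (2,4) (f=9, h=4) → closed; open now [(1,0) g=2 f=11, (1,3) g=5 f=11, (2,0) g=3 f=11, (2,5) g=6 f=9, (3,2) g=4 f=9, (3,3) g=5 f=9, (3,4) g=6 f=9]
step 3: expand (2,5) (f=9, h=3) → closed; open now [(1,0) g=2 f=11, (1,3) g=5 f=11, (1,5) g=7 f=11, (2,0) g=3 f=11, (3,2) g=4 f=9, (3,3) g=5 f=9, (3,4) g=6 f=9, (3,5) g=7 f=9]
step 4: expand (3,5) (f=9, h=2) → closed; open now [(1,0) g=2 f=11, (1,3) g=5 f=11, (1,5) g=7 f=11, (2,0) g=3 f=11, (3,2) g=4 f=9, (3,3) g=5 f=9, (3,4) g=6 f=9, (3,6) g=8 f=11, (4,5) g=8 f=9]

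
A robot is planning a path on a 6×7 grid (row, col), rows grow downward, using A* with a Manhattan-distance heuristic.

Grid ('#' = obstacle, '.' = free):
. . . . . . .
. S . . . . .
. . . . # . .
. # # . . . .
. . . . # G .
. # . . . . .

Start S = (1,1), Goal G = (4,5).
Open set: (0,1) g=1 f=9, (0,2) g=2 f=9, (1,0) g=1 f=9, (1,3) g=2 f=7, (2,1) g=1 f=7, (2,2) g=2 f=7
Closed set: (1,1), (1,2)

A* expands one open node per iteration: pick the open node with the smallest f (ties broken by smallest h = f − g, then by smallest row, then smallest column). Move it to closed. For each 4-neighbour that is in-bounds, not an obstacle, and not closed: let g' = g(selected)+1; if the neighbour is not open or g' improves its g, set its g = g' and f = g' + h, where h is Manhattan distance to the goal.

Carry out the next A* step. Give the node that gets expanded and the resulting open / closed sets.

step 1: expand (1,3) (f=7, h=5) → closed; open now [(0,1) g=1 f=9, (0,2) g=2 f=9, (0,3) g=3 f=9, (1,0) g=1 f=9, (1,4) g=3 f=7, (2,1) g=1 f=7, (2,2) g=2 f=7, (2,3) g=3 f=7]

expanded=(1,3); open=[(0,1) g=1 f=9, (0,2) g=2 f=9, (0,3) g=3 f=9, (1,0) g=1 f=9, (1,4) g=3 f=7, (2,1) g=1 f=7, (2,2) g=2 f=7, (2,3) g=3 f=7]; closed=[(1,1), (1,2), (1,3)]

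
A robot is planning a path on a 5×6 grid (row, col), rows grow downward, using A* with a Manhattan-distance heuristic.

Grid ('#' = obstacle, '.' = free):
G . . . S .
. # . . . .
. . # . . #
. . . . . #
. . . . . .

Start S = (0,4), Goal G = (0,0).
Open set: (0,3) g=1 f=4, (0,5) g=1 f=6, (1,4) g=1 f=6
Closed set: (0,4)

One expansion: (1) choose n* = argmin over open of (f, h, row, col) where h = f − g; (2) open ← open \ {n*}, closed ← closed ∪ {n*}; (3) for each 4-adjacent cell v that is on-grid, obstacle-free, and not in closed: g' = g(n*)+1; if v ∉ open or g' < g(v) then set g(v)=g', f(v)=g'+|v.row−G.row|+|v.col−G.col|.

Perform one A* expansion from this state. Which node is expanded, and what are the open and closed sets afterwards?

expanded=(0,3); open=[(0,2) g=2 f=4, (0,5) g=1 f=6, (1,3) g=2 f=6, (1,4) g=1 f=6]; closed=[(0,3), (0,4)]

step 1: expand (0,3) (f=4, h=3) → closed; open now [(0,2) g=2 f=4, (0,5) g=1 f=6, (1,3) g=2 f=6, (1,4) g=1 f=6]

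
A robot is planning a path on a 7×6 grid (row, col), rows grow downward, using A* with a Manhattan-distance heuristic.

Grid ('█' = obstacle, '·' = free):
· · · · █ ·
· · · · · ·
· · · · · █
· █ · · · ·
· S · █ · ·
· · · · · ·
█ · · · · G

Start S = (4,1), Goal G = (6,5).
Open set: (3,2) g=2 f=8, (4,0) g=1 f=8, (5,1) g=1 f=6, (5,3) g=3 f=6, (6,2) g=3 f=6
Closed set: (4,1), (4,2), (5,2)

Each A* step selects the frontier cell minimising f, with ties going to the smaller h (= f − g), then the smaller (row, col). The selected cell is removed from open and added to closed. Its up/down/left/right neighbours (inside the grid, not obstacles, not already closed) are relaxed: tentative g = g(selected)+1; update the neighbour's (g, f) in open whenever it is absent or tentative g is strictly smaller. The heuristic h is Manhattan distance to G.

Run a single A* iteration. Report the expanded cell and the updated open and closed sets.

expanded=(5,3); open=[(3,2) g=2 f=8, (4,0) g=1 f=8, (5,1) g=1 f=6, (5,4) g=4 f=6, (6,2) g=3 f=6, (6,3) g=4 f=6]; closed=[(4,1), (4,2), (5,2), (5,3)]

step 1: expand (5,3) (f=6, h=3) → closed; open now [(3,2) g=2 f=8, (4,0) g=1 f=8, (5,1) g=1 f=6, (5,4) g=4 f=6, (6,2) g=3 f=6, (6,3) g=4 f=6]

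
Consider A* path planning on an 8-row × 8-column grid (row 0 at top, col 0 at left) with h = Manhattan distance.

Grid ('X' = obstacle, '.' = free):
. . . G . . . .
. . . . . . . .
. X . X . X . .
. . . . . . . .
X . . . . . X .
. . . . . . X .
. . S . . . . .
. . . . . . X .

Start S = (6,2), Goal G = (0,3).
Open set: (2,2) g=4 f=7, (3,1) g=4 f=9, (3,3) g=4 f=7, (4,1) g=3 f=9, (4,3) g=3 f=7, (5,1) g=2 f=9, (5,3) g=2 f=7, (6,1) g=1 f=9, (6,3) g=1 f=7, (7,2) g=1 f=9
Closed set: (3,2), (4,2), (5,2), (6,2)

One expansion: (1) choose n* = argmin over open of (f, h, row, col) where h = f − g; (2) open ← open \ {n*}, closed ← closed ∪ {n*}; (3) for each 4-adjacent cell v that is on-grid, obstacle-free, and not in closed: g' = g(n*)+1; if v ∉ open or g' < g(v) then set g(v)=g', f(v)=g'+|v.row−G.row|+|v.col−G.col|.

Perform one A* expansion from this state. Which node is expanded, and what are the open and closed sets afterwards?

expanded=(2,2); open=[(1,2) g=5 f=7, (3,1) g=4 f=9, (3,3) g=4 f=7, (4,1) g=3 f=9, (4,3) g=3 f=7, (5,1) g=2 f=9, (5,3) g=2 f=7, (6,1) g=1 f=9, (6,3) g=1 f=7, (7,2) g=1 f=9]; closed=[(2,2), (3,2), (4,2), (5,2), (6,2)]

step 1: expand (2,2) (f=7, h=3) → closed; open now [(1,2) g=5 f=7, (3,1) g=4 f=9, (3,3) g=4 f=7, (4,1) g=3 f=9, (4,3) g=3 f=7, (5,1) g=2 f=9, (5,3) g=2 f=7, (6,1) g=1 f=9, (6,3) g=1 f=7, (7,2) g=1 f=9]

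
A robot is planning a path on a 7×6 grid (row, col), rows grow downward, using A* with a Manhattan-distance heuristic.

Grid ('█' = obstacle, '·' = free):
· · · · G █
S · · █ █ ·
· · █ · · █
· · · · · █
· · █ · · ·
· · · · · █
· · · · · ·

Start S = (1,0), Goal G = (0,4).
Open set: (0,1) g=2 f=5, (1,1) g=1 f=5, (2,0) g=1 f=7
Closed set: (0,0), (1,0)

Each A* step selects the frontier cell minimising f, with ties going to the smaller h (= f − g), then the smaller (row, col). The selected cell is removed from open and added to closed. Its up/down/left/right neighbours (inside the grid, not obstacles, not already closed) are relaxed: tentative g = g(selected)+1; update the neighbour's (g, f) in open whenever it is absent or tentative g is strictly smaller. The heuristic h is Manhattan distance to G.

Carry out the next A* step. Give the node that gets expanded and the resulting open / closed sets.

expanded=(0,1); open=[(0,2) g=3 f=5, (1,1) g=1 f=5, (2,0) g=1 f=7]; closed=[(0,0), (0,1), (1,0)]

step 1: expand (0,1) (f=5, h=3) → closed; open now [(0,2) g=3 f=5, (1,1) g=1 f=5, (2,0) g=1 f=7]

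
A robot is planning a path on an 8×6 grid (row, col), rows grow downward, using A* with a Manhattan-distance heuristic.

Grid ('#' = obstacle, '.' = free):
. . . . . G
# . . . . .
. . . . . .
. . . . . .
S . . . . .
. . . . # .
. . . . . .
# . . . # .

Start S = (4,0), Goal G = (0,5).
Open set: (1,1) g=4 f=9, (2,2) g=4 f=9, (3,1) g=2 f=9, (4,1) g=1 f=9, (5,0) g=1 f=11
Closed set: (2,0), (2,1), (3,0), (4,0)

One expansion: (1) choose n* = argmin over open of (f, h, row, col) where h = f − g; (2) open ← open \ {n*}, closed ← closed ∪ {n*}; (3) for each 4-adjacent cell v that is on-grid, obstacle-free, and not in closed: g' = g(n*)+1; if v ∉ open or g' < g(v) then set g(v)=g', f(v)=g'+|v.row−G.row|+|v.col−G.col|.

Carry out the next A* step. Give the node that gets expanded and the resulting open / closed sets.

step 1: expand (1,1) (f=9, h=5) → closed; open now [(0,1) g=5 f=9, (1,2) g=5 f=9, (2,2) g=4 f=9, (3,1) g=2 f=9, (4,1) g=1 f=9, (5,0) g=1 f=11]

expanded=(1,1); open=[(0,1) g=5 f=9, (1,2) g=5 f=9, (2,2) g=4 f=9, (3,1) g=2 f=9, (4,1) g=1 f=9, (5,0) g=1 f=11]; closed=[(1,1), (2,0), (2,1), (3,0), (4,0)]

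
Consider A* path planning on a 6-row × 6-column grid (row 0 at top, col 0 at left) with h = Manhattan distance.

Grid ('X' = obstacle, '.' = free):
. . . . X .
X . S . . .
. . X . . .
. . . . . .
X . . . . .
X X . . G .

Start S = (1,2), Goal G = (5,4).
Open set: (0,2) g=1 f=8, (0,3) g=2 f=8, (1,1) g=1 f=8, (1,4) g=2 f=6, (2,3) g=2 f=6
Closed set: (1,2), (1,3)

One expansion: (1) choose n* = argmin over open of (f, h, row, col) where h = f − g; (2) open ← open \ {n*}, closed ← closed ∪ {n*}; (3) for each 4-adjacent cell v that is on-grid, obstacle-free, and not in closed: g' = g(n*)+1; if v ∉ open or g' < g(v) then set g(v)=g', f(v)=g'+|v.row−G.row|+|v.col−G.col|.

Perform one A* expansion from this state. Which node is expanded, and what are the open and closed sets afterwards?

step 1: expand (1,4) (f=6, h=4) → closed; open now [(0,2) g=1 f=8, (0,3) g=2 f=8, (1,1) g=1 f=8, (1,5) g=3 f=8, (2,3) g=2 f=6, (2,4) g=3 f=6]

expanded=(1,4); open=[(0,2) g=1 f=8, (0,3) g=2 f=8, (1,1) g=1 f=8, (1,5) g=3 f=8, (2,3) g=2 f=6, (2,4) g=3 f=6]; closed=[(1,2), (1,3), (1,4)]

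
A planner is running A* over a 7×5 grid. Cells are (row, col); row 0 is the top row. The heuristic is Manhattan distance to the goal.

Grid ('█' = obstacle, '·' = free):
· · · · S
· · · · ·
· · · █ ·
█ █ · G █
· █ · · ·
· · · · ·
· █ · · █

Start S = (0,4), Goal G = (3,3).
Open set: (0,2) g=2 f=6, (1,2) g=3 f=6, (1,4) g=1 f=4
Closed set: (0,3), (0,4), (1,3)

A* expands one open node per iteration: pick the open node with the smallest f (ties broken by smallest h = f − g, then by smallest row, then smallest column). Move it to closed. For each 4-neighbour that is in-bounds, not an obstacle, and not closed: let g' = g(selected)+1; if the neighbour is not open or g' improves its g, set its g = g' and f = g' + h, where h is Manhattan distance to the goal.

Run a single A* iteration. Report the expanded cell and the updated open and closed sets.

step 1: expand (1,4) (f=4, h=3) → closed; open now [(0,2) g=2 f=6, (1,2) g=3 f=6, (2,4) g=2 f=4]

expanded=(1,4); open=[(0,2) g=2 f=6, (1,2) g=3 f=6, (2,4) g=2 f=4]; closed=[(0,3), (0,4), (1,3), (1,4)]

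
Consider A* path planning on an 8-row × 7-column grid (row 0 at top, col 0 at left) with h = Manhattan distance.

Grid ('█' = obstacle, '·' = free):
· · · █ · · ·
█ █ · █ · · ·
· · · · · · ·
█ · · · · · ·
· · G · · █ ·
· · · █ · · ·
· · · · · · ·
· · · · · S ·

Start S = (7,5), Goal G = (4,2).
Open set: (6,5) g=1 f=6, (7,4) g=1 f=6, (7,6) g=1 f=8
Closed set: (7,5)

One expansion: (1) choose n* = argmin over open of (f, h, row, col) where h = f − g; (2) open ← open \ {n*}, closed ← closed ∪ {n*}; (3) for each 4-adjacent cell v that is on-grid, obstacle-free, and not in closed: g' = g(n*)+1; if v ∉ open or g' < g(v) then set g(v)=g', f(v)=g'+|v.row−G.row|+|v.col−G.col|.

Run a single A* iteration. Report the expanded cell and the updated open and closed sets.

step 1: expand (6,5) (f=6, h=5) → closed; open now [(5,5) g=2 f=6, (6,4) g=2 f=6, (6,6) g=2 f=8, (7,4) g=1 f=6, (7,6) g=1 f=8]

expanded=(6,5); open=[(5,5) g=2 f=6, (6,4) g=2 f=6, (6,6) g=2 f=8, (7,4) g=1 f=6, (7,6) g=1 f=8]; closed=[(6,5), (7,5)]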